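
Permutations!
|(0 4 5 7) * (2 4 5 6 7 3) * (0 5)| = |(2 4 6 7 5 3)| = 6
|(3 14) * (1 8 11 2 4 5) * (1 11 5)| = 6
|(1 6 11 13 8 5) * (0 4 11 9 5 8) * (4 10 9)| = |(0 10 9 5 1 6 4 11 13)| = 9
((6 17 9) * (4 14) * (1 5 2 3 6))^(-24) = ((1 5 2 3 6 17 9)(4 14))^(-24) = (1 6 5 17 2 9 3)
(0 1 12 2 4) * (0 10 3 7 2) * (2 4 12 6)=(0 1 6 2 12)(3 7 4 10)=[1, 6, 12, 7, 10, 5, 2, 4, 8, 9, 3, 11, 0]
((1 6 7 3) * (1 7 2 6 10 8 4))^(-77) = (1 4 8 10)(2 6)(3 7)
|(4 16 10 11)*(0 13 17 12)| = 4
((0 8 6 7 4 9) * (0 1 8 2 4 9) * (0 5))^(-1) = (0 5 4 2)(1 9 7 6 8)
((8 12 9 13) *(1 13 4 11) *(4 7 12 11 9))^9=(1 13 8 11)(4 9 7 12)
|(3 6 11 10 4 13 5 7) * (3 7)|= |(3 6 11 10 4 13 5)|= 7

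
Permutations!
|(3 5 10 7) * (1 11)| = 4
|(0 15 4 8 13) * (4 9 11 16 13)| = |(0 15 9 11 16 13)(4 8)| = 6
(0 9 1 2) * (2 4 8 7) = (0 9 1 4 8 7 2) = [9, 4, 0, 3, 8, 5, 6, 2, 7, 1]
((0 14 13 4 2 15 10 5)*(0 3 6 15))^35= (15)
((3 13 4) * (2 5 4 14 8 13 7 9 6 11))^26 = ((2 5 4 3 7 9 6 11)(8 13 14))^26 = (2 4 7 6)(3 9 11 5)(8 14 13)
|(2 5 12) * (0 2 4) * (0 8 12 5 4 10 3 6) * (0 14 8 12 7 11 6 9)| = |(0 2 4 12 10 3 9)(6 14 8 7 11)| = 35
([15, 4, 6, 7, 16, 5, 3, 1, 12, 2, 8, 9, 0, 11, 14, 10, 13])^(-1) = [12, 7, 9, 6, 1, 5, 2, 3, 10, 11, 15, 13, 8, 16, 14, 0, 4]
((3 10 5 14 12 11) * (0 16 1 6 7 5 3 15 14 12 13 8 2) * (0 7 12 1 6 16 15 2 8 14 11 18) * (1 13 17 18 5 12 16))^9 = (0 17 13 12 2 15 18 14 5 7 11)(3 10)(6 16)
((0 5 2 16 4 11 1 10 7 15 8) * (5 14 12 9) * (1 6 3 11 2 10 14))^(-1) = (0 8 15 7 10 5 9 12 14 1)(2 4 16)(3 6 11)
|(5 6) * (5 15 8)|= |(5 6 15 8)|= 4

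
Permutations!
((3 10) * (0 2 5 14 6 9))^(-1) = ((0 2 5 14 6 9)(3 10))^(-1) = (0 9 6 14 5 2)(3 10)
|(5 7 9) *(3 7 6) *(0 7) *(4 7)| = |(0 4 7 9 5 6 3)| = 7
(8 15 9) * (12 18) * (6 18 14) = (6 18 12 14)(8 15 9) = [0, 1, 2, 3, 4, 5, 18, 7, 15, 8, 10, 11, 14, 13, 6, 9, 16, 17, 12]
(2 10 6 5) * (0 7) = (0 7)(2 10 6 5) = [7, 1, 10, 3, 4, 2, 5, 0, 8, 9, 6]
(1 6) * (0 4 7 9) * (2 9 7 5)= (0 4 5 2 9)(1 6)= [4, 6, 9, 3, 5, 2, 1, 7, 8, 0]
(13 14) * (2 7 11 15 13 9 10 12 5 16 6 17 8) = [0, 1, 7, 3, 4, 16, 17, 11, 2, 10, 12, 15, 5, 14, 9, 13, 6, 8] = (2 7 11 15 13 14 9 10 12 5 16 6 17 8)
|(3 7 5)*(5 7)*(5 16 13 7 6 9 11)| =8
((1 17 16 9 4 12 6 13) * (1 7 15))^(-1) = (1 15 7 13 6 12 4 9 16 17)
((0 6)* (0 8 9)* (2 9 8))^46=(0 2)(6 9)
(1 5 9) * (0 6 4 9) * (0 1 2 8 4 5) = [6, 0, 8, 3, 9, 1, 5, 7, 4, 2] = (0 6 5 1)(2 8 4 9)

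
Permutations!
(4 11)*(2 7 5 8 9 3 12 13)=(2 7 5 8 9 3 12 13)(4 11)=[0, 1, 7, 12, 11, 8, 6, 5, 9, 3, 10, 4, 13, 2]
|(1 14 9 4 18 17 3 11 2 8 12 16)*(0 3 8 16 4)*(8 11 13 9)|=|(0 3 13 9)(1 14 8 12 4 18 17 11 2 16)|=20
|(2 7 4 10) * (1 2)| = 5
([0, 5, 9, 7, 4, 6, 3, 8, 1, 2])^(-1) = (1 8 7 3 6 5)(2 9)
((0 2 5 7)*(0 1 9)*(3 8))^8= (0 5 1)(2 7 9)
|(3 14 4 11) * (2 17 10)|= |(2 17 10)(3 14 4 11)|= 12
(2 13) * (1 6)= (1 6)(2 13)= [0, 6, 13, 3, 4, 5, 1, 7, 8, 9, 10, 11, 12, 2]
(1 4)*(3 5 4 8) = (1 8 3 5 4) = [0, 8, 2, 5, 1, 4, 6, 7, 3]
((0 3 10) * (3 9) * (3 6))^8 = (0 3 9 10 6)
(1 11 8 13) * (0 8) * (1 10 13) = (0 8 1 11)(10 13) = [8, 11, 2, 3, 4, 5, 6, 7, 1, 9, 13, 0, 12, 10]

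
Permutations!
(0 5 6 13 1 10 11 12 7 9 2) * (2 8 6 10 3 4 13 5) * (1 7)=[2, 3, 0, 4, 13, 10, 5, 9, 6, 8, 11, 12, 1, 7]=(0 2)(1 3 4 13 7 9 8 6 5 10 11 12)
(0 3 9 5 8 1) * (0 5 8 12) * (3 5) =[5, 3, 2, 9, 4, 12, 6, 7, 1, 8, 10, 11, 0] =(0 5 12)(1 3 9 8)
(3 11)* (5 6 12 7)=(3 11)(5 6 12 7)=[0, 1, 2, 11, 4, 6, 12, 5, 8, 9, 10, 3, 7]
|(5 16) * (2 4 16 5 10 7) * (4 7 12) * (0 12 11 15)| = 14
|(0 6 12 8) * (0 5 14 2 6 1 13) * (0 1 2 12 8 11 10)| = 18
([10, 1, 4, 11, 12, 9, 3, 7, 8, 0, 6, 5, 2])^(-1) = [9, 1, 12, 6, 2, 11, 10, 7, 8, 5, 0, 3, 4]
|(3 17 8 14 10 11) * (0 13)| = 6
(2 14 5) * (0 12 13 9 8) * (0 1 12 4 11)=(0 4 11)(1 12 13 9 8)(2 14 5)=[4, 12, 14, 3, 11, 2, 6, 7, 1, 8, 10, 0, 13, 9, 5]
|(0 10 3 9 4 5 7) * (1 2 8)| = |(0 10 3 9 4 5 7)(1 2 8)| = 21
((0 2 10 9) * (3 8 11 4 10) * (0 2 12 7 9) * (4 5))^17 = (0 8 12 11 7 5 9 4 2 10 3)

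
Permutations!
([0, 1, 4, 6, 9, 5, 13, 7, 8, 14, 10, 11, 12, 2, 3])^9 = (2 9 3 13 4 14 6)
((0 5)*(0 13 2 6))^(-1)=((0 5 13 2 6))^(-1)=(0 6 2 13 5)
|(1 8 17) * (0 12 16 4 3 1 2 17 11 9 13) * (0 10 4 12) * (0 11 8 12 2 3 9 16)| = 8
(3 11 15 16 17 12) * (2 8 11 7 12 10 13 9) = (2 8 11 15 16 17 10 13 9)(3 7 12) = [0, 1, 8, 7, 4, 5, 6, 12, 11, 2, 13, 15, 3, 9, 14, 16, 17, 10]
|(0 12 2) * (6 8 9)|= 3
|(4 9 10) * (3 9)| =|(3 9 10 4)| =4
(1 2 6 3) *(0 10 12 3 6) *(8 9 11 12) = (0 10 8 9 11 12 3 1 2) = [10, 2, 0, 1, 4, 5, 6, 7, 9, 11, 8, 12, 3]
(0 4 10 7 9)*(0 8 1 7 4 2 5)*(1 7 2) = (0 1 2 5)(4 10)(7 9 8) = [1, 2, 5, 3, 10, 0, 6, 9, 7, 8, 4]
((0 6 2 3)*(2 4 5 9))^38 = ((0 6 4 5 9 2 3))^38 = (0 5 3 4 2 6 9)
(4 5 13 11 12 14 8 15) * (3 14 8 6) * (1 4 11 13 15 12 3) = (1 4 5 15 11 3 14 6)(8 12) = [0, 4, 2, 14, 5, 15, 1, 7, 12, 9, 10, 3, 8, 13, 6, 11]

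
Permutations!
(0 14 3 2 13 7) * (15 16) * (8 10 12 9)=[14, 1, 13, 2, 4, 5, 6, 0, 10, 8, 12, 11, 9, 7, 3, 16, 15]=(0 14 3 2 13 7)(8 10 12 9)(15 16)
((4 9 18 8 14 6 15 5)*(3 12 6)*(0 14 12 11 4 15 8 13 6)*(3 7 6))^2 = ((0 14 7 6 8 12)(3 11 4 9 18 13)(5 15))^2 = (0 7 8)(3 4 18)(6 12 14)(9 13 11)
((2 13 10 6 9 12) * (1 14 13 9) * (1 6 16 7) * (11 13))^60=((1 14 11 13 10 16 7)(2 9 12))^60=(1 10 14 16 11 7 13)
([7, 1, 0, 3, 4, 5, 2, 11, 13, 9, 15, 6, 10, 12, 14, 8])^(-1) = (0 2 6 11 7)(8 15 10 12 13)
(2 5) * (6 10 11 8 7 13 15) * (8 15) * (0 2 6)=(0 2 5 6 10 11 15)(7 13 8)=[2, 1, 5, 3, 4, 6, 10, 13, 7, 9, 11, 15, 12, 8, 14, 0]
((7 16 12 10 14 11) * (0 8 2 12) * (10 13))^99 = (0 16 7 11 14 10 13 12 2 8)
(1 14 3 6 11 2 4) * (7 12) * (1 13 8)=[0, 14, 4, 6, 13, 5, 11, 12, 1, 9, 10, 2, 7, 8, 3]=(1 14 3 6 11 2 4 13 8)(7 12)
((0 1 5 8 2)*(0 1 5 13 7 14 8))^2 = (1 7 8)(2 13 14)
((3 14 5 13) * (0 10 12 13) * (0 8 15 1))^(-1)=((0 10 12 13 3 14 5 8 15 1))^(-1)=(0 1 15 8 5 14 3 13 12 10)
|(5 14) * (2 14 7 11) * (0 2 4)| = 7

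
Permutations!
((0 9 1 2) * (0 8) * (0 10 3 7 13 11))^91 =(0 9 1 2 8 10 3 7 13 11)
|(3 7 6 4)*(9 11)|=4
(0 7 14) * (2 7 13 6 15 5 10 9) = (0 13 6 15 5 10 9 2 7 14) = [13, 1, 7, 3, 4, 10, 15, 14, 8, 2, 9, 11, 12, 6, 0, 5]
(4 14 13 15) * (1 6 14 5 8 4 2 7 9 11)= (1 6 14 13 15 2 7 9 11)(4 5 8)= [0, 6, 7, 3, 5, 8, 14, 9, 4, 11, 10, 1, 12, 15, 13, 2]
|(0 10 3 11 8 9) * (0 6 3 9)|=|(0 10 9 6 3 11 8)|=7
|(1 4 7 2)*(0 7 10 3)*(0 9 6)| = 9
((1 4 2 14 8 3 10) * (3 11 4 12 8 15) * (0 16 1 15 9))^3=(0 12 4 9 1 11 14 16 8 2)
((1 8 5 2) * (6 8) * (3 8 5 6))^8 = (1 8 5)(2 3 6)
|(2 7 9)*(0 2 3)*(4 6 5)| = 15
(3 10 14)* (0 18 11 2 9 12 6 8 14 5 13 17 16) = (0 18 11 2 9 12 6 8 14 3 10 5 13 17 16) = [18, 1, 9, 10, 4, 13, 8, 7, 14, 12, 5, 2, 6, 17, 3, 15, 0, 16, 11]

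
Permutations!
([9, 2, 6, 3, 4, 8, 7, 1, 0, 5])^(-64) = (9)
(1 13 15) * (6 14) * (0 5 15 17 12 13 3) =(0 5 15 1 3)(6 14)(12 13 17) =[5, 3, 2, 0, 4, 15, 14, 7, 8, 9, 10, 11, 13, 17, 6, 1, 16, 12]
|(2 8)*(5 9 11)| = |(2 8)(5 9 11)| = 6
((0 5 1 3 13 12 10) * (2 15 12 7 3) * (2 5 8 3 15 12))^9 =((0 8 3 13 7 15 2 12 10)(1 5))^9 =(15)(1 5)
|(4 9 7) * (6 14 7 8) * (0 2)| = |(0 2)(4 9 8 6 14 7)| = 6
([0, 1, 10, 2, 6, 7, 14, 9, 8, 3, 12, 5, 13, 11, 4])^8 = (2 3 9 7 5 11 13 12 10)(4 14 6)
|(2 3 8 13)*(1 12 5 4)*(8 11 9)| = 12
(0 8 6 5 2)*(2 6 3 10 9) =[8, 1, 0, 10, 4, 6, 5, 7, 3, 2, 9] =(0 8 3 10 9 2)(5 6)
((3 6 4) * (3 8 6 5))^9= ((3 5)(4 8 6))^9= (8)(3 5)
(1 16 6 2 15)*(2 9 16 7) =[0, 7, 15, 3, 4, 5, 9, 2, 8, 16, 10, 11, 12, 13, 14, 1, 6] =(1 7 2 15)(6 9 16)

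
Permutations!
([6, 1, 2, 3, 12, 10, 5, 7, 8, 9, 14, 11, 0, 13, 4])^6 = (0 12 4 14 10 5 6)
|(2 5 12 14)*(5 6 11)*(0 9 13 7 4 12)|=11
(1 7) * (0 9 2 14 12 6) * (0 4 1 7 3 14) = (0 9 2)(1 3 14 12 6 4) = [9, 3, 0, 14, 1, 5, 4, 7, 8, 2, 10, 11, 6, 13, 12]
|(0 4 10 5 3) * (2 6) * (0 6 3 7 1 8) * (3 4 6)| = 9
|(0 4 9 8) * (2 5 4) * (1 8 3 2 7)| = 20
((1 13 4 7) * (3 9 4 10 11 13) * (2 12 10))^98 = ((1 3 9 4 7)(2 12 10 11 13))^98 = (1 4 3 7 9)(2 11 12 13 10)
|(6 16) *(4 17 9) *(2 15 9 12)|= 6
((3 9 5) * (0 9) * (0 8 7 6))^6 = (0 6 7 8 3 5 9)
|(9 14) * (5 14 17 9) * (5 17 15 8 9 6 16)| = |(5 14 17 6 16)(8 9 15)| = 15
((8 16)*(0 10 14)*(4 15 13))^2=(16)(0 14 10)(4 13 15)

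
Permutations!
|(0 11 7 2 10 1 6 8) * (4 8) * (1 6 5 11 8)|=8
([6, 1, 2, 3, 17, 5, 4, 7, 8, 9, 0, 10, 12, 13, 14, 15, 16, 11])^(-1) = (0 10 11 17 4 6)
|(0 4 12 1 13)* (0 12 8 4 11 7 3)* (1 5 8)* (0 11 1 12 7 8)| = |(0 1 13 7 3 11 8 4 12 5)| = 10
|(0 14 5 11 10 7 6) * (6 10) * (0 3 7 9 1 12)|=11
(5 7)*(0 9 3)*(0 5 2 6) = [9, 1, 6, 5, 4, 7, 0, 2, 8, 3] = (0 9 3 5 7 2 6)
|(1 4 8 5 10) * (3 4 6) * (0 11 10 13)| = |(0 11 10 1 6 3 4 8 5 13)| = 10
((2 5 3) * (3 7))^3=(2 3 7 5)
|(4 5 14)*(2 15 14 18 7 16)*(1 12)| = |(1 12)(2 15 14 4 5 18 7 16)| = 8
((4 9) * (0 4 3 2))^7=(0 9 2 4 3)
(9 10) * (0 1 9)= (0 1 9 10)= [1, 9, 2, 3, 4, 5, 6, 7, 8, 10, 0]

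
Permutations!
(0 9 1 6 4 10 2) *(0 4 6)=(0 9 1)(2 4 10)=[9, 0, 4, 3, 10, 5, 6, 7, 8, 1, 2]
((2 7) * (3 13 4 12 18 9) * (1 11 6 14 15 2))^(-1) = ((1 11 6 14 15 2 7)(3 13 4 12 18 9))^(-1) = (1 7 2 15 14 6 11)(3 9 18 12 4 13)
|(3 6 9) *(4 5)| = |(3 6 9)(4 5)| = 6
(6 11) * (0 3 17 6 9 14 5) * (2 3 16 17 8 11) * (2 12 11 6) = (0 16 17 2 3 8 6 12 11 9 14 5) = [16, 1, 3, 8, 4, 0, 12, 7, 6, 14, 10, 9, 11, 13, 5, 15, 17, 2]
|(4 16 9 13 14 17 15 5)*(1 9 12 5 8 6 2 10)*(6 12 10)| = |(1 9 13 14 17 15 8 12 5 4 16 10)(2 6)| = 12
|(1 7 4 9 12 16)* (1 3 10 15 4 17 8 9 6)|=12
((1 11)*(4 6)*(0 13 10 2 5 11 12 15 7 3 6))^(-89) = ((0 13 10 2 5 11 1 12 15 7 3 6 4))^(-89) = (0 10 5 1 15 3 4 13 2 11 12 7 6)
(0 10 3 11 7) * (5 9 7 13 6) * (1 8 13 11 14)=[10, 8, 2, 14, 4, 9, 5, 0, 13, 7, 3, 11, 12, 6, 1]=(0 10 3 14 1 8 13 6 5 9 7)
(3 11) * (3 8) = (3 11 8) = [0, 1, 2, 11, 4, 5, 6, 7, 3, 9, 10, 8]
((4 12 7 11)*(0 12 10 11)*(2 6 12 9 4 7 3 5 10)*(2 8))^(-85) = ((0 9 4 8 2 6 12 3 5 10 11 7))^(-85) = (0 7 11 10 5 3 12 6 2 8 4 9)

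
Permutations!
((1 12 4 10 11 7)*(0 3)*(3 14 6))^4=(14)(1 11 4)(7 10 12)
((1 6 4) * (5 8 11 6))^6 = ((1 5 8 11 6 4))^6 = (11)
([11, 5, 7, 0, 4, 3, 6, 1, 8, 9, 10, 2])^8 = [11, 5, 7, 0, 4, 3, 6, 1, 8, 9, 10, 2]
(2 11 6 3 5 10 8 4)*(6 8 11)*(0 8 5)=(0 8 4 2 6 3)(5 10 11)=[8, 1, 6, 0, 2, 10, 3, 7, 4, 9, 11, 5]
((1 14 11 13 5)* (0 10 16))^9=((0 10 16)(1 14 11 13 5))^9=(16)(1 5 13 11 14)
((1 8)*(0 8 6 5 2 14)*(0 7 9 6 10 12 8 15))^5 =((0 15)(1 10 12 8)(2 14 7 9 6 5))^5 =(0 15)(1 10 12 8)(2 5 6 9 7 14)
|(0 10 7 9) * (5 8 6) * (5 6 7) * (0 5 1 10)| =4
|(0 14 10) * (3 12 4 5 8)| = 15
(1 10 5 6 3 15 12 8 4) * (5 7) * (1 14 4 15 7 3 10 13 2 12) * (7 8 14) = (1 13 2 12 14 4 7 5 6 10 3 8 15) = [0, 13, 12, 8, 7, 6, 10, 5, 15, 9, 3, 11, 14, 2, 4, 1]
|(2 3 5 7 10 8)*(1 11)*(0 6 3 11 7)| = |(0 6 3 5)(1 7 10 8 2 11)| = 12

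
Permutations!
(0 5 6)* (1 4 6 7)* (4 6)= (0 5 7 1 6)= [5, 6, 2, 3, 4, 7, 0, 1]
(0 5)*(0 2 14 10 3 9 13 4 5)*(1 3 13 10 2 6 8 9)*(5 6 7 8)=(1 3)(2 14)(4 6 5 7 8 9 10 13)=[0, 3, 14, 1, 6, 7, 5, 8, 9, 10, 13, 11, 12, 4, 2]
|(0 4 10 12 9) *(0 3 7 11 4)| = |(3 7 11 4 10 12 9)| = 7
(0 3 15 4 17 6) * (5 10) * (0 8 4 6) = [3, 1, 2, 15, 17, 10, 8, 7, 4, 9, 5, 11, 12, 13, 14, 6, 16, 0] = (0 3 15 6 8 4 17)(5 10)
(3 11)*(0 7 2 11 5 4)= [7, 1, 11, 5, 0, 4, 6, 2, 8, 9, 10, 3]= (0 7 2 11 3 5 4)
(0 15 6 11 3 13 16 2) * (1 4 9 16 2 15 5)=(0 5 1 4 9 16 15 6 11 3 13 2)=[5, 4, 0, 13, 9, 1, 11, 7, 8, 16, 10, 3, 12, 2, 14, 6, 15]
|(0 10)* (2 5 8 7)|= 4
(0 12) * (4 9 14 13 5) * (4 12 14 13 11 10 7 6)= (0 14 11 10 7 6 4 9 13 5 12)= [14, 1, 2, 3, 9, 12, 4, 6, 8, 13, 7, 10, 0, 5, 11]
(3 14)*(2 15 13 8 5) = (2 15 13 8 5)(3 14) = [0, 1, 15, 14, 4, 2, 6, 7, 5, 9, 10, 11, 12, 8, 3, 13]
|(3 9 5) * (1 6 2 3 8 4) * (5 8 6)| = 8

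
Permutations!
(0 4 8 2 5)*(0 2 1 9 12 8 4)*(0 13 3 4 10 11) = [13, 9, 5, 4, 10, 2, 6, 7, 1, 12, 11, 0, 8, 3] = (0 13 3 4 10 11)(1 9 12 8)(2 5)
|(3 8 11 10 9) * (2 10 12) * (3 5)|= 8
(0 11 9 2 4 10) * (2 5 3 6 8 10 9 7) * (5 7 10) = (0 11 10)(2 4 9 7)(3 6 8 5) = [11, 1, 4, 6, 9, 3, 8, 2, 5, 7, 0, 10]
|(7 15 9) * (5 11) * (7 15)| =2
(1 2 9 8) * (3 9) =(1 2 3 9 8) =[0, 2, 3, 9, 4, 5, 6, 7, 1, 8]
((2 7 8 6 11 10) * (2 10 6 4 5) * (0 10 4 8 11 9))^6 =((0 10 4 5 2 7 11 6 9))^6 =(0 11 5)(2 10 6)(4 9 7)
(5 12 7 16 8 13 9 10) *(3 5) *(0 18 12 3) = (0 18 12 7 16 8 13 9 10)(3 5) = [18, 1, 2, 5, 4, 3, 6, 16, 13, 10, 0, 11, 7, 9, 14, 15, 8, 17, 12]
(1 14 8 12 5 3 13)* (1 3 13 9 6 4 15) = (1 14 8 12 5 13 3 9 6 4 15) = [0, 14, 2, 9, 15, 13, 4, 7, 12, 6, 10, 11, 5, 3, 8, 1]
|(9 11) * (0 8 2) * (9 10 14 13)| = 15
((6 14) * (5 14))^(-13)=(5 6 14)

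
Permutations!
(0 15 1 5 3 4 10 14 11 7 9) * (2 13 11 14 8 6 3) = (0 15 1 5 2 13 11 7 9)(3 4 10 8 6) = [15, 5, 13, 4, 10, 2, 3, 9, 6, 0, 8, 7, 12, 11, 14, 1]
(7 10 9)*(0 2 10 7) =(0 2 10 9) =[2, 1, 10, 3, 4, 5, 6, 7, 8, 0, 9]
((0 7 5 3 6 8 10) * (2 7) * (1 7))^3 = (0 7 6)(1 3 10)(2 5 8)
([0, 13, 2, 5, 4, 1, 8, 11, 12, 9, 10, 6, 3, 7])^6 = [0, 12, 2, 6, 4, 8, 13, 5, 7, 9, 10, 1, 11, 3]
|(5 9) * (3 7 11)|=|(3 7 11)(5 9)|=6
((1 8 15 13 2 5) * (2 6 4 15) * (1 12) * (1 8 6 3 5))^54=(1 13 8 4 5)(2 15 12 6 3)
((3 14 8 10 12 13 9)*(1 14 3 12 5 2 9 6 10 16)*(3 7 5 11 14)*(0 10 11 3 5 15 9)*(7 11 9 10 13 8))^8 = ((0 13 6 9 12 8 16 1 5 2)(3 11 14 7 15 10))^8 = (0 5 16 12 6)(1 8 9 13 2)(3 14 15)(7 10 11)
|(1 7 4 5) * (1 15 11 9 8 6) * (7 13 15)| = |(1 13 15 11 9 8 6)(4 5 7)| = 21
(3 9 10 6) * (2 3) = (2 3 9 10 6) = [0, 1, 3, 9, 4, 5, 2, 7, 8, 10, 6]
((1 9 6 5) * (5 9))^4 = (9)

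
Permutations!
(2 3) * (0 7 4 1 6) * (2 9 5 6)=(0 7 4 1 2 3 9 5 6)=[7, 2, 3, 9, 1, 6, 0, 4, 8, 5]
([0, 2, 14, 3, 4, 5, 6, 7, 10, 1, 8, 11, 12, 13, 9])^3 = (1 9 14 2)(8 10)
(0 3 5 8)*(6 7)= (0 3 5 8)(6 7)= [3, 1, 2, 5, 4, 8, 7, 6, 0]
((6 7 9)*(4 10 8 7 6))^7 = ((4 10 8 7 9))^7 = (4 8 9 10 7)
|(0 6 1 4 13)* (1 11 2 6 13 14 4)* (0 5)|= 6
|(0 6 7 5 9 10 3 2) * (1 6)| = |(0 1 6 7 5 9 10 3 2)| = 9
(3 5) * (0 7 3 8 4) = (0 7 3 5 8 4) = [7, 1, 2, 5, 0, 8, 6, 3, 4]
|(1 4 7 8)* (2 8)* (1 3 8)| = 4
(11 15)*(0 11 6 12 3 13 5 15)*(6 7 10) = (0 11)(3 13 5 15 7 10 6 12) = [11, 1, 2, 13, 4, 15, 12, 10, 8, 9, 6, 0, 3, 5, 14, 7]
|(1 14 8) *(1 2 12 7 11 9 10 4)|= 10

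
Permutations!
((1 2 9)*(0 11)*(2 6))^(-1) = (0 11)(1 9 2 6)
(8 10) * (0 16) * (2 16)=(0 2 16)(8 10)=[2, 1, 16, 3, 4, 5, 6, 7, 10, 9, 8, 11, 12, 13, 14, 15, 0]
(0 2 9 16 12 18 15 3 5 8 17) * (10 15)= (0 2 9 16 12 18 10 15 3 5 8 17)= [2, 1, 9, 5, 4, 8, 6, 7, 17, 16, 15, 11, 18, 13, 14, 3, 12, 0, 10]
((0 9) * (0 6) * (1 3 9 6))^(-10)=((0 6)(1 3 9))^(-10)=(1 9 3)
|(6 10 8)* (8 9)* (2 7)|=|(2 7)(6 10 9 8)|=4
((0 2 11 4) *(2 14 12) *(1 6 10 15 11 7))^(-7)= (0 7 15 14 1 11 12 6 4 2 10)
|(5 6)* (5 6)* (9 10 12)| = |(9 10 12)| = 3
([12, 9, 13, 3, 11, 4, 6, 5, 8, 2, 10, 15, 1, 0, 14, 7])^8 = [1, 2, 0, 3, 7, 15, 6, 11, 8, 13, 10, 5, 9, 12, 14, 4]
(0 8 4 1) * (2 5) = [8, 0, 5, 3, 1, 2, 6, 7, 4] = (0 8 4 1)(2 5)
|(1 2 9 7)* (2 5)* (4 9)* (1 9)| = |(1 5 2 4)(7 9)| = 4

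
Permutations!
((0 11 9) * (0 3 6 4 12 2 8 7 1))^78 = ((0 11 9 3 6 4 12 2 8 7 1))^78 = (0 11 9 3 6 4 12 2 8 7 1)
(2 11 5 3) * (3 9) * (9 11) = (2 9 3)(5 11) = [0, 1, 9, 2, 4, 11, 6, 7, 8, 3, 10, 5]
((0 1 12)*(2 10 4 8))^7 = (0 1 12)(2 8 4 10)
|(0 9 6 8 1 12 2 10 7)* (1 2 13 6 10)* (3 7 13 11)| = 12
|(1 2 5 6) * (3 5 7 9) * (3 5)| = 6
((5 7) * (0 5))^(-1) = (0 7 5)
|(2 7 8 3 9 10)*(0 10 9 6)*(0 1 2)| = |(0 10)(1 2 7 8 3 6)| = 6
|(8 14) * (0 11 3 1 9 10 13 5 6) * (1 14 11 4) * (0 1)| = |(0 4)(1 9 10 13 5 6)(3 14 8 11)| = 12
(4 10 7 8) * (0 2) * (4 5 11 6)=(0 2)(4 10 7 8 5 11 6)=[2, 1, 0, 3, 10, 11, 4, 8, 5, 9, 7, 6]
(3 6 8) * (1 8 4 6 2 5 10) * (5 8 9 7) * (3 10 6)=(1 9 7 5 6 4 3 2 8 10)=[0, 9, 8, 2, 3, 6, 4, 5, 10, 7, 1]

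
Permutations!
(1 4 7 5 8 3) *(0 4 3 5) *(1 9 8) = (0 4 7)(1 3 9 8 5) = [4, 3, 2, 9, 7, 1, 6, 0, 5, 8]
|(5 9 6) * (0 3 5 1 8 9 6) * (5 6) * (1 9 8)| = |(0 3 6 9)| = 4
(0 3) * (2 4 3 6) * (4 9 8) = (0 6 2 9 8 4 3) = [6, 1, 9, 0, 3, 5, 2, 7, 4, 8]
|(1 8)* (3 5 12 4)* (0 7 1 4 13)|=|(0 7 1 8 4 3 5 12 13)|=9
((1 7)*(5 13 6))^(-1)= ((1 7)(5 13 6))^(-1)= (1 7)(5 6 13)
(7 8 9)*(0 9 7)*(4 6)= (0 9)(4 6)(7 8)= [9, 1, 2, 3, 6, 5, 4, 8, 7, 0]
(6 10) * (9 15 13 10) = (6 9 15 13 10) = [0, 1, 2, 3, 4, 5, 9, 7, 8, 15, 6, 11, 12, 10, 14, 13]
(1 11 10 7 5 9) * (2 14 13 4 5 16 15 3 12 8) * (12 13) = [0, 11, 14, 13, 5, 9, 6, 16, 2, 1, 7, 10, 8, 4, 12, 3, 15] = (1 11 10 7 16 15 3 13 4 5 9)(2 14 12 8)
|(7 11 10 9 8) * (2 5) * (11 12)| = 6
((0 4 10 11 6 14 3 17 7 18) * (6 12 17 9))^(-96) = (18)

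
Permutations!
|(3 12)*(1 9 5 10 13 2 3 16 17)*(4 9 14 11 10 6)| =20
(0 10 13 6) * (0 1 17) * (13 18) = (0 10 18 13 6 1 17) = [10, 17, 2, 3, 4, 5, 1, 7, 8, 9, 18, 11, 12, 6, 14, 15, 16, 0, 13]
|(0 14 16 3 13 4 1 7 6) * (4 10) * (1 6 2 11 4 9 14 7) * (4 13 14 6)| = |(0 7 2 11 13 10 9 6)(3 14 16)| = 24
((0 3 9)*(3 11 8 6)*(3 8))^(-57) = ((0 11 3 9)(6 8))^(-57) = (0 9 3 11)(6 8)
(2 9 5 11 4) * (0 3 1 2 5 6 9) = (0 3 1 2)(4 5 11)(6 9) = [3, 2, 0, 1, 5, 11, 9, 7, 8, 6, 10, 4]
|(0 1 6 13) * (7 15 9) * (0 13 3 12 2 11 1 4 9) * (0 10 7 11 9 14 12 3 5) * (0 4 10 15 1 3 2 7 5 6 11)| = |(15)(0 10 5 4 14 12 7 1 11 3 2 9)| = 12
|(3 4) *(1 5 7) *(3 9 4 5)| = 4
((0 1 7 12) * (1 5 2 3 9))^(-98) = (0 7 9 2)(1 3 5 12)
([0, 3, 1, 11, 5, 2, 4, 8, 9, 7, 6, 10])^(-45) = [0, 10, 11, 6, 1, 3, 2, 7, 8, 9, 5, 4]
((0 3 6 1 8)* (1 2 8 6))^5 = (0 8 2 6 1 3)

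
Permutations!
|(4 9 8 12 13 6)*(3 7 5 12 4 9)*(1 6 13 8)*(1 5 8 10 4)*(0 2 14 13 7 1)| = |(0 2 14 13 7 8)(1 6 9 5 12 10 4 3)| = 24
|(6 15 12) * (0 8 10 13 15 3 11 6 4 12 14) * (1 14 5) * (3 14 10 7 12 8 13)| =|(0 13 15 5 1 10 3 11 6 14)(4 8 7 12)| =20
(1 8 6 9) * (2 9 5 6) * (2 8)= [0, 2, 9, 3, 4, 6, 5, 7, 8, 1]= (1 2 9)(5 6)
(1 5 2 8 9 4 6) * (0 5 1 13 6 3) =[5, 1, 8, 0, 3, 2, 13, 7, 9, 4, 10, 11, 12, 6] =(0 5 2 8 9 4 3)(6 13)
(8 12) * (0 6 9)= (0 6 9)(8 12)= [6, 1, 2, 3, 4, 5, 9, 7, 12, 0, 10, 11, 8]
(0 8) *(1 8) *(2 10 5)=(0 1 8)(2 10 5)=[1, 8, 10, 3, 4, 2, 6, 7, 0, 9, 5]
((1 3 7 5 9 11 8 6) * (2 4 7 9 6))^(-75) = (1 2)(3 4)(5 11)(6 8)(7 9)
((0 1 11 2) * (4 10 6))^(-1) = (0 2 11 1)(4 6 10)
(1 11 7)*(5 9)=[0, 11, 2, 3, 4, 9, 6, 1, 8, 5, 10, 7]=(1 11 7)(5 9)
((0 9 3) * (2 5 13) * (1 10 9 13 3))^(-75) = (13)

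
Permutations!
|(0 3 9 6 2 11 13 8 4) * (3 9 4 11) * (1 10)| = |(0 9 6 2 3 4)(1 10)(8 11 13)| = 6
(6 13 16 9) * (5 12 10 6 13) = (5 12 10 6)(9 13 16) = [0, 1, 2, 3, 4, 12, 5, 7, 8, 13, 6, 11, 10, 16, 14, 15, 9]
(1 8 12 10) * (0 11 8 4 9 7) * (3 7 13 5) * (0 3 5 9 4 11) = [0, 11, 2, 7, 4, 5, 6, 3, 12, 13, 1, 8, 10, 9] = (1 11 8 12 10)(3 7)(9 13)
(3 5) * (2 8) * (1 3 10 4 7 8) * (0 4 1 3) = [4, 0, 3, 5, 7, 10, 6, 8, 2, 9, 1] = (0 4 7 8 2 3 5 10 1)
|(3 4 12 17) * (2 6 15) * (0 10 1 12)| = |(0 10 1 12 17 3 4)(2 6 15)| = 21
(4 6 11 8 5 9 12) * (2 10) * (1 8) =(1 8 5 9 12 4 6 11)(2 10) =[0, 8, 10, 3, 6, 9, 11, 7, 5, 12, 2, 1, 4]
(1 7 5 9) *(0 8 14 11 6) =(0 8 14 11 6)(1 7 5 9) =[8, 7, 2, 3, 4, 9, 0, 5, 14, 1, 10, 6, 12, 13, 11]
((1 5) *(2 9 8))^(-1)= (1 5)(2 8 9)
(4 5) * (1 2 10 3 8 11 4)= (1 2 10 3 8 11 4 5)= [0, 2, 10, 8, 5, 1, 6, 7, 11, 9, 3, 4]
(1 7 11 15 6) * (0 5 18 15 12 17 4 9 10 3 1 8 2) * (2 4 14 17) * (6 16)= (0 5 18 15 16 6 8 4 9 10 3 1 7 11 12 2)(14 17)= [5, 7, 0, 1, 9, 18, 8, 11, 4, 10, 3, 12, 2, 13, 17, 16, 6, 14, 15]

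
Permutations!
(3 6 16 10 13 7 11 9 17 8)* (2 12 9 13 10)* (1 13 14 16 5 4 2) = (1 13 7 11 14 16)(2 12 9 17 8 3 6 5 4) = [0, 13, 12, 6, 2, 4, 5, 11, 3, 17, 10, 14, 9, 7, 16, 15, 1, 8]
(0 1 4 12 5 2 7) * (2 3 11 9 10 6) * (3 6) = [1, 4, 7, 11, 12, 6, 2, 0, 8, 10, 3, 9, 5] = (0 1 4 12 5 6 2 7)(3 11 9 10)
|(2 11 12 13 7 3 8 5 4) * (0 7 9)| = |(0 7 3 8 5 4 2 11 12 13 9)| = 11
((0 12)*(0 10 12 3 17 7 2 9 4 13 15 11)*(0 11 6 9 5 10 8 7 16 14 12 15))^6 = (0 8 6 17 2 4 14 10)(3 7 9 16 5 13 12 15) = ((0 3 17 16 14 12 8 7 2 5 10 15 6 9 4 13))^6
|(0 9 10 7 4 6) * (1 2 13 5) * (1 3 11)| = |(0 9 10 7 4 6)(1 2 13 5 3 11)| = 6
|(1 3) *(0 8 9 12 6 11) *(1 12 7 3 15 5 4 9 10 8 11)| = 18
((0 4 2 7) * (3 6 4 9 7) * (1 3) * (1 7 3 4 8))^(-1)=((0 9 3 6 8 1 4 2 7))^(-1)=(0 7 2 4 1 8 6 3 9)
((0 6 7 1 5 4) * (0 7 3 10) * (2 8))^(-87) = (0 6 3 10)(1 5 4 7)(2 8)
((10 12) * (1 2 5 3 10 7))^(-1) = (1 7 12 10 3 5 2)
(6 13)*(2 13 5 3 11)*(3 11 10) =(2 13 6 5 11)(3 10) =[0, 1, 13, 10, 4, 11, 5, 7, 8, 9, 3, 2, 12, 6]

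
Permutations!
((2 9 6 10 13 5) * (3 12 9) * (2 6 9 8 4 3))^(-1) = ((3 12 8 4)(5 6 10 13))^(-1) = (3 4 8 12)(5 13 10 6)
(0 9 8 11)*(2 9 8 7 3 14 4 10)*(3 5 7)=(0 8 11)(2 9 3 14 4 10)(5 7)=[8, 1, 9, 14, 10, 7, 6, 5, 11, 3, 2, 0, 12, 13, 4]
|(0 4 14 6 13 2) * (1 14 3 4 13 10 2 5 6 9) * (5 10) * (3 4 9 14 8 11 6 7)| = 8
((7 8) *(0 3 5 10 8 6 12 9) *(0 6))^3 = (12)(0 10)(3 8)(5 7)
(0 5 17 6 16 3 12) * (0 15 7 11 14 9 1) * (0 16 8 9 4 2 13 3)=(0 5 17 6 8 9 1 16)(2 13 3 12 15 7 11 14 4)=[5, 16, 13, 12, 2, 17, 8, 11, 9, 1, 10, 14, 15, 3, 4, 7, 0, 6]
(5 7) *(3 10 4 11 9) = (3 10 4 11 9)(5 7) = [0, 1, 2, 10, 11, 7, 6, 5, 8, 3, 4, 9]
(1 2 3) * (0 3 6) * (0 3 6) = (0 6 3 1 2) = [6, 2, 0, 1, 4, 5, 3]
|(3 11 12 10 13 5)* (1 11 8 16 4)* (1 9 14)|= 12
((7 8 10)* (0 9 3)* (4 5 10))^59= (0 3 9)(4 8 7 10 5)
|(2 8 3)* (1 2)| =|(1 2 8 3)| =4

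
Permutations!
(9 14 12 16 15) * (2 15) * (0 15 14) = (0 15 9)(2 14 12 16) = [15, 1, 14, 3, 4, 5, 6, 7, 8, 0, 10, 11, 16, 13, 12, 9, 2]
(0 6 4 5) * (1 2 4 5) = [6, 2, 4, 3, 1, 0, 5] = (0 6 5)(1 2 4)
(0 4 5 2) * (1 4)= (0 1 4 5 2)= [1, 4, 0, 3, 5, 2]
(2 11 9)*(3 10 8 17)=[0, 1, 11, 10, 4, 5, 6, 7, 17, 2, 8, 9, 12, 13, 14, 15, 16, 3]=(2 11 9)(3 10 8 17)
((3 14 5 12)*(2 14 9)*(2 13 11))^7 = (2 11 13 9 3 12 5 14)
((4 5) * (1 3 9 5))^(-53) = ((1 3 9 5 4))^(-53) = (1 9 4 3 5)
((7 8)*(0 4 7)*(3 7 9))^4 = ((0 4 9 3 7 8))^4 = (0 7 9)(3 4 8)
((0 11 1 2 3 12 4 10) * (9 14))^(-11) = ((0 11 1 2 3 12 4 10)(9 14))^(-11) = (0 12 1 10 3 11 4 2)(9 14)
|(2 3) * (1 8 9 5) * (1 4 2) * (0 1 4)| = |(0 1 8 9 5)(2 3 4)| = 15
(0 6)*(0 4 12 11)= (0 6 4 12 11)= [6, 1, 2, 3, 12, 5, 4, 7, 8, 9, 10, 0, 11]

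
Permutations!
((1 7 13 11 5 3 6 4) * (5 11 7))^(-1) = (1 4 6 3 5)(7 13) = ((1 5 3 6 4)(7 13))^(-1)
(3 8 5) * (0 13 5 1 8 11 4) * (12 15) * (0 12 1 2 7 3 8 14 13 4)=(0 4 12 15 1 14 13 5 8 2 7 3 11)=[4, 14, 7, 11, 12, 8, 6, 3, 2, 9, 10, 0, 15, 5, 13, 1]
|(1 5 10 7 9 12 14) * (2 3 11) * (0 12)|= 24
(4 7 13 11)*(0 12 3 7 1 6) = (0 12 3 7 13 11 4 1 6) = [12, 6, 2, 7, 1, 5, 0, 13, 8, 9, 10, 4, 3, 11]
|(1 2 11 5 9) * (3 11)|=6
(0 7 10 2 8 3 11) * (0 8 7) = (2 7 10)(3 11 8) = [0, 1, 7, 11, 4, 5, 6, 10, 3, 9, 2, 8]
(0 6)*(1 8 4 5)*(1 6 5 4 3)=(0 5 6)(1 8 3)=[5, 8, 2, 1, 4, 6, 0, 7, 3]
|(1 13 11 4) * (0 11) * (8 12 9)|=15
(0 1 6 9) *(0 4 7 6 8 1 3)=(0 3)(1 8)(4 7 6 9)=[3, 8, 2, 0, 7, 5, 9, 6, 1, 4]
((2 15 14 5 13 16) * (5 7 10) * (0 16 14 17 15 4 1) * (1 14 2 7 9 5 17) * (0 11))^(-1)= (0 11 1 15 17 10 7 16)(2 13 5 9 14 4)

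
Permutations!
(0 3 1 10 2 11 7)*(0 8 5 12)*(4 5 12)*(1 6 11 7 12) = [3, 10, 7, 6, 5, 4, 11, 8, 1, 9, 2, 12, 0] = (0 3 6 11 12)(1 10 2 7 8)(4 5)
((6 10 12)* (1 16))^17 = (1 16)(6 12 10)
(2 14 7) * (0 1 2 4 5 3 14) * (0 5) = (0 1 2 5 3 14 7 4) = [1, 2, 5, 14, 0, 3, 6, 4, 8, 9, 10, 11, 12, 13, 7]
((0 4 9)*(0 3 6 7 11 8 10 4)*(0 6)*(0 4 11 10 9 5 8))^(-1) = (0 11 10 7 6)(3 9 8 5 4)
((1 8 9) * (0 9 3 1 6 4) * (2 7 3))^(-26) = (0 6)(1 3 7 2 8)(4 9)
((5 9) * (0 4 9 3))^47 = ((0 4 9 5 3))^47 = (0 9 3 4 5)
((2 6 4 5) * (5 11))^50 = (11)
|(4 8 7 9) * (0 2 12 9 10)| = |(0 2 12 9 4 8 7 10)| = 8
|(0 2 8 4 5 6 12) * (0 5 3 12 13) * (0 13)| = |(13)(0 2 8 4 3 12 5 6)| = 8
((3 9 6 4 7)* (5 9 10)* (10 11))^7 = ((3 11 10 5 9 6 4 7))^7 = (3 7 4 6 9 5 10 11)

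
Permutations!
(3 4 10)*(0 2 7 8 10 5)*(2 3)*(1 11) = (0 3 4 5)(1 11)(2 7 8 10) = [3, 11, 7, 4, 5, 0, 6, 8, 10, 9, 2, 1]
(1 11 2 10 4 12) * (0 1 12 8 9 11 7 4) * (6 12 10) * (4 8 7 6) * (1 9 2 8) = (0 9 11 8 2 4 7 1 6 12 10) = [9, 6, 4, 3, 7, 5, 12, 1, 2, 11, 0, 8, 10]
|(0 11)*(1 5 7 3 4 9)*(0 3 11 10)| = 14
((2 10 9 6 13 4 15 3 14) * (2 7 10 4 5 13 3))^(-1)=(2 15 4)(3 6 9 10 7 14)(5 13)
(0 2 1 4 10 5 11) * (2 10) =(0 10 5 11)(1 4 2) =[10, 4, 1, 3, 2, 11, 6, 7, 8, 9, 5, 0]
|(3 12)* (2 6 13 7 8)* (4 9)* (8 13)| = |(2 6 8)(3 12)(4 9)(7 13)| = 6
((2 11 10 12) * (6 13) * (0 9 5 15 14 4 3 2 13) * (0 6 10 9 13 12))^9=(2 11 9 5 15 14 4 3)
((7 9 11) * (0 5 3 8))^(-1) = ((0 5 3 8)(7 9 11))^(-1) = (0 8 3 5)(7 11 9)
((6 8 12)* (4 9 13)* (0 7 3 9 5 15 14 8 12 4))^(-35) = (15)(6 12)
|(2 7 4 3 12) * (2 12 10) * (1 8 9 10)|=|(12)(1 8 9 10 2 7 4 3)|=8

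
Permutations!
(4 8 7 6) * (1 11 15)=(1 11 15)(4 8 7 6)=[0, 11, 2, 3, 8, 5, 4, 6, 7, 9, 10, 15, 12, 13, 14, 1]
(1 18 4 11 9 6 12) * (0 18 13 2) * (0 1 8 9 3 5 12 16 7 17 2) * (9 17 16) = (0 18 4 11 3 5 12 8 17 2 1 13)(6 9)(7 16) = [18, 13, 1, 5, 11, 12, 9, 16, 17, 6, 10, 3, 8, 0, 14, 15, 7, 2, 4]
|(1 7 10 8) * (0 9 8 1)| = 3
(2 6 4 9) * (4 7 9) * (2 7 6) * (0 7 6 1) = (0 7 9 6 1) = [7, 0, 2, 3, 4, 5, 1, 9, 8, 6]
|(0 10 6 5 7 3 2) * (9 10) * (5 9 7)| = |(0 7 3 2)(6 9 10)| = 12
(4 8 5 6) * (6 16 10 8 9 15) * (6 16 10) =(4 9 15 16 6)(5 10 8) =[0, 1, 2, 3, 9, 10, 4, 7, 5, 15, 8, 11, 12, 13, 14, 16, 6]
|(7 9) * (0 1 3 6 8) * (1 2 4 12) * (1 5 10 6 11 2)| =|(0 1 3 11 2 4 12 5 10 6 8)(7 9)| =22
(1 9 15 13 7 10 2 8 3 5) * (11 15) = (1 9 11 15 13 7 10 2 8 3 5) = [0, 9, 8, 5, 4, 1, 6, 10, 3, 11, 2, 15, 12, 7, 14, 13]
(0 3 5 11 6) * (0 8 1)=(0 3 5 11 6 8 1)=[3, 0, 2, 5, 4, 11, 8, 7, 1, 9, 10, 6]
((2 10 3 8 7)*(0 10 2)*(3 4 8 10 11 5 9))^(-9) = ((0 11 5 9 3 10 4 8 7))^(-9) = (11)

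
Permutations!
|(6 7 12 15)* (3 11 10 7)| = 7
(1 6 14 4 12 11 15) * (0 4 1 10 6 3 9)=(0 4 12 11 15 10 6 14 1 3 9)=[4, 3, 2, 9, 12, 5, 14, 7, 8, 0, 6, 15, 11, 13, 1, 10]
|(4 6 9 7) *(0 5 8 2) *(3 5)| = |(0 3 5 8 2)(4 6 9 7)| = 20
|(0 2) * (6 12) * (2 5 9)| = |(0 5 9 2)(6 12)| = 4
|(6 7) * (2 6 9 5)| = |(2 6 7 9 5)| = 5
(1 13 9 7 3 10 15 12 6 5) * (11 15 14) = (1 13 9 7 3 10 14 11 15 12 6 5) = [0, 13, 2, 10, 4, 1, 5, 3, 8, 7, 14, 15, 6, 9, 11, 12]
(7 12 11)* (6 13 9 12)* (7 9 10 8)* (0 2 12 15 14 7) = [2, 1, 12, 3, 4, 5, 13, 6, 0, 15, 8, 9, 11, 10, 7, 14] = (0 2 12 11 9 15 14 7 6 13 10 8)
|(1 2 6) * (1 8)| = |(1 2 6 8)| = 4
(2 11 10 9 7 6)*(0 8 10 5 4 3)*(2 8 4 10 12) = (0 4 3)(2 11 5 10 9 7 6 8 12) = [4, 1, 11, 0, 3, 10, 8, 6, 12, 7, 9, 5, 2]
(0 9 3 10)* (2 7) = (0 9 3 10)(2 7) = [9, 1, 7, 10, 4, 5, 6, 2, 8, 3, 0]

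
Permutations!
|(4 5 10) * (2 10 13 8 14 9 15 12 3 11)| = 12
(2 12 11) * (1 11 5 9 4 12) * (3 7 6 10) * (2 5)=(1 11 5 9 4 12 2)(3 7 6 10)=[0, 11, 1, 7, 12, 9, 10, 6, 8, 4, 3, 5, 2]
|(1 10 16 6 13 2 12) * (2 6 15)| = 6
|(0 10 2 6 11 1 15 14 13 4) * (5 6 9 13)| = |(0 10 2 9 13 4)(1 15 14 5 6 11)| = 6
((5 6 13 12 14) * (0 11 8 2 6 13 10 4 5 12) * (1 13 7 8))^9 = (0 11 1 13)(2 10 5 8 6 4 7)(12 14)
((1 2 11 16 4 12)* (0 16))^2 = (0 4 1 11 16 12 2)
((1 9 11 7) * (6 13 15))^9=(15)(1 9 11 7)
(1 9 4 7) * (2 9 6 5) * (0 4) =(0 4 7 1 6 5 2 9) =[4, 6, 9, 3, 7, 2, 5, 1, 8, 0]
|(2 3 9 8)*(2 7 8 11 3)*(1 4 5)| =|(1 4 5)(3 9 11)(7 8)| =6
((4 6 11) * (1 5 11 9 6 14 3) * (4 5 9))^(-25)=(1 3 14 4 6 9)(5 11)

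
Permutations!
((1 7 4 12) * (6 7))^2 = ((1 6 7 4 12))^2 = (1 7 12 6 4)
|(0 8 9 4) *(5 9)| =|(0 8 5 9 4)| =5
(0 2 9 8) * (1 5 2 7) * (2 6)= [7, 5, 9, 3, 4, 6, 2, 1, 0, 8]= (0 7 1 5 6 2 9 8)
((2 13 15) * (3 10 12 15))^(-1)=((2 13 3 10 12 15))^(-1)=(2 15 12 10 3 13)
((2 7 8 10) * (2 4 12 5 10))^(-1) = ((2 7 8)(4 12 5 10))^(-1) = (2 8 7)(4 10 5 12)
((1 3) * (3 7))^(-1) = ((1 7 3))^(-1) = (1 3 7)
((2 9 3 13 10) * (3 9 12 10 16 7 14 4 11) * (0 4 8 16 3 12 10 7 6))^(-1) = ((0 4 11 12 7 14 8 16 6)(2 10)(3 13))^(-1) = (0 6 16 8 14 7 12 11 4)(2 10)(3 13)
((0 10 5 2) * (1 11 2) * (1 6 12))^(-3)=((0 10 5 6 12 1 11 2))^(-3)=(0 1 5 2 12 10 11 6)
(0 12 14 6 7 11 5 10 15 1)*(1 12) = (0 1)(5 10 15 12 14 6 7 11) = [1, 0, 2, 3, 4, 10, 7, 11, 8, 9, 15, 5, 14, 13, 6, 12]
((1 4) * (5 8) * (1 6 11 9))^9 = (1 9 11 6 4)(5 8)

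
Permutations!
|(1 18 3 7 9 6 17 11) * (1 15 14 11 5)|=|(1 18 3 7 9 6 17 5)(11 15 14)|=24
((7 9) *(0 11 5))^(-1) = (0 5 11)(7 9)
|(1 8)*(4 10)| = |(1 8)(4 10)| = 2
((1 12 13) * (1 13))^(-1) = (13)(1 12)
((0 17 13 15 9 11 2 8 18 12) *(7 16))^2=(0 13 9 2 18)(8 12 17 15 11)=((0 17 13 15 9 11 2 8 18 12)(7 16))^2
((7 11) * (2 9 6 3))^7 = (2 3 6 9)(7 11)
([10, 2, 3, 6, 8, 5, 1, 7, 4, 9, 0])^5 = [10, 2, 3, 6, 8, 5, 1, 7, 4, 9, 0]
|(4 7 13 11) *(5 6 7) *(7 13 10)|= |(4 5 6 13 11)(7 10)|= 10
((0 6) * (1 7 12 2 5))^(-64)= ((0 6)(1 7 12 2 5))^(-64)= (1 7 12 2 5)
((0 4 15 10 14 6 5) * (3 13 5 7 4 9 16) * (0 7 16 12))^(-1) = ((0 9 12)(3 13 5 7 4 15 10 14 6 16))^(-1) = (0 12 9)(3 16 6 14 10 15 4 7 5 13)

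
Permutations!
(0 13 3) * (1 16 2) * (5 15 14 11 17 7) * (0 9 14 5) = (0 13 3 9 14 11 17 7)(1 16 2)(5 15) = [13, 16, 1, 9, 4, 15, 6, 0, 8, 14, 10, 17, 12, 3, 11, 5, 2, 7]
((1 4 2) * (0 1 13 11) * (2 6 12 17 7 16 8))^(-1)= (0 11 13 2 8 16 7 17 12 6 4 1)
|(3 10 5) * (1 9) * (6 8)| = 6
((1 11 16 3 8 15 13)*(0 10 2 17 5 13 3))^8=((0 10 2 17 5 13 1 11 16)(3 8 15))^8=(0 16 11 1 13 5 17 2 10)(3 15 8)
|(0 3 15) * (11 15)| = |(0 3 11 15)| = 4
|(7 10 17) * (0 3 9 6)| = |(0 3 9 6)(7 10 17)| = 12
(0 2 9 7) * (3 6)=(0 2 9 7)(3 6)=[2, 1, 9, 6, 4, 5, 3, 0, 8, 7]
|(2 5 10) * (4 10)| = |(2 5 4 10)| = 4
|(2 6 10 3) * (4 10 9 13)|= 7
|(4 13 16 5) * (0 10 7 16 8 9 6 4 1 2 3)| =40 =|(0 10 7 16 5 1 2 3)(4 13 8 9 6)|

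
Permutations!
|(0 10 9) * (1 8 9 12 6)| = |(0 10 12 6 1 8 9)| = 7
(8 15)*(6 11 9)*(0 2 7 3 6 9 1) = [2, 0, 7, 6, 4, 5, 11, 3, 15, 9, 10, 1, 12, 13, 14, 8] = (0 2 7 3 6 11 1)(8 15)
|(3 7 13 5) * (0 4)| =|(0 4)(3 7 13 5)| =4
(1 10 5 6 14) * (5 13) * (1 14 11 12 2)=[0, 10, 1, 3, 4, 6, 11, 7, 8, 9, 13, 12, 2, 5, 14]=(14)(1 10 13 5 6 11 12 2)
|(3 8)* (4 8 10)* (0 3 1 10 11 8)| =7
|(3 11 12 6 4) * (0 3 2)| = |(0 3 11 12 6 4 2)| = 7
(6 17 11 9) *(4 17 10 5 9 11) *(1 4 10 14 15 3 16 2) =[0, 4, 1, 16, 17, 9, 14, 7, 8, 6, 5, 11, 12, 13, 15, 3, 2, 10] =(1 4 17 10 5 9 6 14 15 3 16 2)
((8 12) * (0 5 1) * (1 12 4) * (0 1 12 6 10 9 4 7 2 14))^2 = ((0 5 6 10 9 4 12 8 7 2 14))^2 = (0 6 9 12 7 14 5 10 4 8 2)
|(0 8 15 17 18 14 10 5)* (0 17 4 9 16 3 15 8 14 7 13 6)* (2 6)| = 10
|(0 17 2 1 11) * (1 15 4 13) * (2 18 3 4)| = 8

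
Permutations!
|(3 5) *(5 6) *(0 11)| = 6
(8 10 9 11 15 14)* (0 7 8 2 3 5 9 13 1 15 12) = (0 7 8 10 13 1 15 14 2 3 5 9 11 12) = [7, 15, 3, 5, 4, 9, 6, 8, 10, 11, 13, 12, 0, 1, 2, 14]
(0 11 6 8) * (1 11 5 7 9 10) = (0 5 7 9 10 1 11 6 8) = [5, 11, 2, 3, 4, 7, 8, 9, 0, 10, 1, 6]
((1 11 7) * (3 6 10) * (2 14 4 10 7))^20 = (1 2 4 3 7 11 14 10 6)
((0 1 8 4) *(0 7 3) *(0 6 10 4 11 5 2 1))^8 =(1 5 8 2 11)(3 4 6 7 10)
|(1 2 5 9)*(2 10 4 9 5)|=4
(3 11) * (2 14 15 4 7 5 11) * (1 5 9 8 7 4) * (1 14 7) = (1 5 11 3 2 7 9 8)(14 15) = [0, 5, 7, 2, 4, 11, 6, 9, 1, 8, 10, 3, 12, 13, 15, 14]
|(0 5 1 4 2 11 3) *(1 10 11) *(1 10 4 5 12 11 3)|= 9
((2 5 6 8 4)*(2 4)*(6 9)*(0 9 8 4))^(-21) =(0 4 6 9)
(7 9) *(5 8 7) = (5 8 7 9) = [0, 1, 2, 3, 4, 8, 6, 9, 7, 5]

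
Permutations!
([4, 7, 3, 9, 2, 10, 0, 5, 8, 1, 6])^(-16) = [9, 6, 7, 5, 1, 4, 3, 0, 8, 10, 2]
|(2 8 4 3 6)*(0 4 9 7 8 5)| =|(0 4 3 6 2 5)(7 8 9)| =6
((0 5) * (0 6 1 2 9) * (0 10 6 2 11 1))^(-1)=(0 6 10 9 2 5)(1 11)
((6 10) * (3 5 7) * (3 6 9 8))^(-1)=(3 8 9 10 6 7 5)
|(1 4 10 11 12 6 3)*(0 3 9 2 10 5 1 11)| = |(0 3 11 12 6 9 2 10)(1 4 5)| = 24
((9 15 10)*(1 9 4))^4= (1 4 10 15 9)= ((1 9 15 10 4))^4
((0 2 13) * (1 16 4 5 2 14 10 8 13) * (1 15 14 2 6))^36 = (0 2 15 14 10 8 13)(1 16 4 5 6)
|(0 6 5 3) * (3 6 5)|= |(0 5 6 3)|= 4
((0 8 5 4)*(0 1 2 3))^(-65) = (0 2 4 8 3 1 5)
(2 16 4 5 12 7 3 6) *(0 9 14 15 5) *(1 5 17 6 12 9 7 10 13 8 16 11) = (0 7 3 12 10 13 8 16 4)(1 5 9 14 15 17 6 2 11) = [7, 5, 11, 12, 0, 9, 2, 3, 16, 14, 13, 1, 10, 8, 15, 17, 4, 6]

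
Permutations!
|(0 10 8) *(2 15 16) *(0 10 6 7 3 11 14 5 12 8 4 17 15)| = |(0 6 7 3 11 14 5 12 8 10 4 17 15 16 2)| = 15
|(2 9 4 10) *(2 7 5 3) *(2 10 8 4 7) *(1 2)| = |(1 2 9 7 5 3 10)(4 8)| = 14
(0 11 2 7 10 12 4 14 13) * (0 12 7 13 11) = (2 13 12 4 14 11)(7 10) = [0, 1, 13, 3, 14, 5, 6, 10, 8, 9, 7, 2, 4, 12, 11]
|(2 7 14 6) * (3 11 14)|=6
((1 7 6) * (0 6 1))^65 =((0 6)(1 7))^65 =(0 6)(1 7)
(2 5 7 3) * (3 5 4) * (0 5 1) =(0 5 7 1)(2 4 3) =[5, 0, 4, 2, 3, 7, 6, 1]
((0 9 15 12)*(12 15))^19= (15)(0 9 12)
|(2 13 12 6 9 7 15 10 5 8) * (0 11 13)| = |(0 11 13 12 6 9 7 15 10 5 8 2)| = 12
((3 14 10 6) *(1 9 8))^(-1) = ((1 9 8)(3 14 10 6))^(-1) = (1 8 9)(3 6 10 14)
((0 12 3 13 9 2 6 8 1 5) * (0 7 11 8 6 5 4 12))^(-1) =((1 4 12 3 13 9 2 5 7 11 8))^(-1) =(1 8 11 7 5 2 9 13 3 12 4)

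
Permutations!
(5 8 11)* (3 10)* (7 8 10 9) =(3 9 7 8 11 5 10) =[0, 1, 2, 9, 4, 10, 6, 8, 11, 7, 3, 5]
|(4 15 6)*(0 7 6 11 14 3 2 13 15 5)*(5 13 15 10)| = |(0 7 6 4 13 10 5)(2 15 11 14 3)| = 35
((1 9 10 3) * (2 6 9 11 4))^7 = (1 3 10 9 6 2 4 11)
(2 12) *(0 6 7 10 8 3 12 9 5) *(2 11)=[6, 1, 9, 12, 4, 0, 7, 10, 3, 5, 8, 2, 11]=(0 6 7 10 8 3 12 11 2 9 5)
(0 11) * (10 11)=[10, 1, 2, 3, 4, 5, 6, 7, 8, 9, 11, 0]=(0 10 11)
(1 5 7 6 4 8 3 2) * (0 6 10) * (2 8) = (0 6 4 2 1 5 7 10)(3 8) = [6, 5, 1, 8, 2, 7, 4, 10, 3, 9, 0]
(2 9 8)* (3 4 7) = (2 9 8)(3 4 7) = [0, 1, 9, 4, 7, 5, 6, 3, 2, 8]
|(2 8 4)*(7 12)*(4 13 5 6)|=|(2 8 13 5 6 4)(7 12)|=6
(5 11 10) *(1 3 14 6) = [0, 3, 2, 14, 4, 11, 1, 7, 8, 9, 5, 10, 12, 13, 6] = (1 3 14 6)(5 11 10)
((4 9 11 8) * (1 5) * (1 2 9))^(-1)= (1 4 8 11 9 2 5)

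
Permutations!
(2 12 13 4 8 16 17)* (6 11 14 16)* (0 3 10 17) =[3, 1, 12, 10, 8, 5, 11, 7, 6, 9, 17, 14, 13, 4, 16, 15, 0, 2] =(0 3 10 17 2 12 13 4 8 6 11 14 16)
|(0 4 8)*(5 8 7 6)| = |(0 4 7 6 5 8)| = 6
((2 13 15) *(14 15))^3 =(2 15 14 13)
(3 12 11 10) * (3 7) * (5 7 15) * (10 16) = (3 12 11 16 10 15 5 7) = [0, 1, 2, 12, 4, 7, 6, 3, 8, 9, 15, 16, 11, 13, 14, 5, 10]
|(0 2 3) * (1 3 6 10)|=6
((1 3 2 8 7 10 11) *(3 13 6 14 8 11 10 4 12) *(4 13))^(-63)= ((1 4 12 3 2 11)(6 14 8 7 13))^(-63)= (1 3)(2 4)(6 8 13 14 7)(11 12)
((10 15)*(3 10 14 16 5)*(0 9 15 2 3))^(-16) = ((0 9 15 14 16 5)(2 3 10))^(-16) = (0 15 16)(2 10 3)(5 9 14)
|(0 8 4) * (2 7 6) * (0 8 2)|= 4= |(0 2 7 6)(4 8)|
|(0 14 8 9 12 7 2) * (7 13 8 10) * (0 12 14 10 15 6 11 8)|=6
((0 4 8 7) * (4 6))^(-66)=((0 6 4 8 7))^(-66)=(0 7 8 4 6)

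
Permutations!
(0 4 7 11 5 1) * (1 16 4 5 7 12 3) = (0 5 16 4 12 3 1)(7 11) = [5, 0, 2, 1, 12, 16, 6, 11, 8, 9, 10, 7, 3, 13, 14, 15, 4]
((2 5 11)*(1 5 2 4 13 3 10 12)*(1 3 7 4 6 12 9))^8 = ((1 5 11 6 12 3 10 9)(4 13 7))^8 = (4 7 13)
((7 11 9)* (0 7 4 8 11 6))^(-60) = (11)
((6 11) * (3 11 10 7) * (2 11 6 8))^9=(11)(3 6 10 7)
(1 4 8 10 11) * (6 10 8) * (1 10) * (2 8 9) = (1 4 6)(2 8 9)(10 11) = [0, 4, 8, 3, 6, 5, 1, 7, 9, 2, 11, 10]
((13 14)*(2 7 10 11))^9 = (2 7 10 11)(13 14)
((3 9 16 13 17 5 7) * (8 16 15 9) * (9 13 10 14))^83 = ((3 8 16 10 14 9 15 13 17 5 7))^83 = (3 15 8 13 16 17 10 5 14 7 9)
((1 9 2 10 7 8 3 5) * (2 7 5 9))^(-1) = ((1 2 10 5)(3 9 7 8))^(-1) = (1 5 10 2)(3 8 7 9)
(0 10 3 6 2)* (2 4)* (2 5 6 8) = (0 10 3 8 2)(4 5 6) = [10, 1, 0, 8, 5, 6, 4, 7, 2, 9, 3]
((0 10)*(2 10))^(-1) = ((0 2 10))^(-1) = (0 10 2)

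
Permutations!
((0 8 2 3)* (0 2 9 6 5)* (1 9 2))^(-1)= ((0 8 2 3 1 9 6 5))^(-1)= (0 5 6 9 1 3 2 8)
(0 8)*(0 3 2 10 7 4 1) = (0 8 3 2 10 7 4 1) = [8, 0, 10, 2, 1, 5, 6, 4, 3, 9, 7]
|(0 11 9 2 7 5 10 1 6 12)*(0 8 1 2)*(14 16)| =|(0 11 9)(1 6 12 8)(2 7 5 10)(14 16)| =12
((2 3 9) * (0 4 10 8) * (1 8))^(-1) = (0 8 1 10 4)(2 9 3)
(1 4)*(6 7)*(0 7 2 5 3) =[7, 4, 5, 0, 1, 3, 2, 6] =(0 7 6 2 5 3)(1 4)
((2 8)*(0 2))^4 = ((0 2 8))^4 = (0 2 8)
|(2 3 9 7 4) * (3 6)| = |(2 6 3 9 7 4)| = 6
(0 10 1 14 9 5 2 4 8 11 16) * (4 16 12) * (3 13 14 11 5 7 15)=(0 10 1 11 12 4 8 5 2 16)(3 13 14 9 7 15)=[10, 11, 16, 13, 8, 2, 6, 15, 5, 7, 1, 12, 4, 14, 9, 3, 0]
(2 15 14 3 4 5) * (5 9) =(2 15 14 3 4 9 5) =[0, 1, 15, 4, 9, 2, 6, 7, 8, 5, 10, 11, 12, 13, 3, 14]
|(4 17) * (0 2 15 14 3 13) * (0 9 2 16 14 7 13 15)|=|(0 16 14 3 15 7 13 9 2)(4 17)|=18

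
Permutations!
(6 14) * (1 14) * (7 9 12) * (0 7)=(0 7 9 12)(1 14 6)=[7, 14, 2, 3, 4, 5, 1, 9, 8, 12, 10, 11, 0, 13, 6]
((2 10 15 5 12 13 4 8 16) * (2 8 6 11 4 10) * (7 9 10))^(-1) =((4 6 11)(5 12 13 7 9 10 15)(8 16))^(-1) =(4 11 6)(5 15 10 9 7 13 12)(8 16)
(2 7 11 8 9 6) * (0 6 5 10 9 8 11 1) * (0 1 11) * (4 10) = (0 6 2 7 11)(4 10 9 5) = [6, 1, 7, 3, 10, 4, 2, 11, 8, 5, 9, 0]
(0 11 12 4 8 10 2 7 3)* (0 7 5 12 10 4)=(0 11 10 2 5 12)(3 7)(4 8)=[11, 1, 5, 7, 8, 12, 6, 3, 4, 9, 2, 10, 0]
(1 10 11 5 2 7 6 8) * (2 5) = (1 10 11 2 7 6 8) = [0, 10, 7, 3, 4, 5, 8, 6, 1, 9, 11, 2]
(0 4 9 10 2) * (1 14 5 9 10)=[4, 14, 0, 3, 10, 9, 6, 7, 8, 1, 2, 11, 12, 13, 5]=(0 4 10 2)(1 14 5 9)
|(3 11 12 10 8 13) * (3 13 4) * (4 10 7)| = |(13)(3 11 12 7 4)(8 10)| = 10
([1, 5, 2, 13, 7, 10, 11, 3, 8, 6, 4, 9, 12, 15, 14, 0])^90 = (15)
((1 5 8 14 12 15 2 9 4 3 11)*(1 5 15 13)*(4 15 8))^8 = ((1 8 14 12 13)(2 9 15)(3 11 5 4))^8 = (1 12 8 13 14)(2 15 9)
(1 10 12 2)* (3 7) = (1 10 12 2)(3 7) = [0, 10, 1, 7, 4, 5, 6, 3, 8, 9, 12, 11, 2]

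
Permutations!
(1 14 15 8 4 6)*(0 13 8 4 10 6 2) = (0 13 8 10 6 1 14 15 4 2) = [13, 14, 0, 3, 2, 5, 1, 7, 10, 9, 6, 11, 12, 8, 15, 4]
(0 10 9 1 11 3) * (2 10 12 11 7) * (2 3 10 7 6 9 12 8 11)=[8, 6, 7, 0, 4, 5, 9, 3, 11, 1, 12, 10, 2]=(0 8 11 10 12 2 7 3)(1 6 9)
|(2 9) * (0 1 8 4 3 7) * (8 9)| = 8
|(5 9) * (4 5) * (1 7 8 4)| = 6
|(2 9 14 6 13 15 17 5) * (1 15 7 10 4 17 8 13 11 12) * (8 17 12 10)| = |(1 15 17 5 2 9 14 6 11 10 4 12)(7 8 13)| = 12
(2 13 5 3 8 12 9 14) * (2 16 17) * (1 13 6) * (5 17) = (1 13 17 2 6)(3 8 12 9 14 16 5) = [0, 13, 6, 8, 4, 3, 1, 7, 12, 14, 10, 11, 9, 17, 16, 15, 5, 2]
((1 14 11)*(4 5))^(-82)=((1 14 11)(4 5))^(-82)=(1 11 14)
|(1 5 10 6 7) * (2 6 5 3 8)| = |(1 3 8 2 6 7)(5 10)| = 6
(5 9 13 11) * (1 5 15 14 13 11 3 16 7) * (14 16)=(1 5 9 11 15 16 7)(3 14 13)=[0, 5, 2, 14, 4, 9, 6, 1, 8, 11, 10, 15, 12, 3, 13, 16, 7]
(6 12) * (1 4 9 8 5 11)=(1 4 9 8 5 11)(6 12)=[0, 4, 2, 3, 9, 11, 12, 7, 5, 8, 10, 1, 6]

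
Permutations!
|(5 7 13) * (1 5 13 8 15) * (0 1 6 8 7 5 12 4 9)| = 15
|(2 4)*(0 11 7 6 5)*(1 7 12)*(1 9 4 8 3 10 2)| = 36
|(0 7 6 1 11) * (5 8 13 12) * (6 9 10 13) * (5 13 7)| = |(0 5 8 6 1 11)(7 9 10)(12 13)| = 6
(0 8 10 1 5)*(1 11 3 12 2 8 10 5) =(0 10 11 3 12 2 8 5) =[10, 1, 8, 12, 4, 0, 6, 7, 5, 9, 11, 3, 2]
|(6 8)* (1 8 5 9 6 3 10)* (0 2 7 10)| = |(0 2 7 10 1 8 3)(5 9 6)| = 21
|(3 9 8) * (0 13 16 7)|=12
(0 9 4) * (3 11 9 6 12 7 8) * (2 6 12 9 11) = (0 12 7 8 3 2 6 9 4) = [12, 1, 6, 2, 0, 5, 9, 8, 3, 4, 10, 11, 7]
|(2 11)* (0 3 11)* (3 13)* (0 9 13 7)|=|(0 7)(2 9 13 3 11)|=10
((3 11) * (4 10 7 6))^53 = (3 11)(4 10 7 6)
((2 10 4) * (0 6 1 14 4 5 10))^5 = (0 2 4 14 1 6)(5 10)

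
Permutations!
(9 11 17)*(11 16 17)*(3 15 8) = (3 15 8)(9 16 17) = [0, 1, 2, 15, 4, 5, 6, 7, 3, 16, 10, 11, 12, 13, 14, 8, 17, 9]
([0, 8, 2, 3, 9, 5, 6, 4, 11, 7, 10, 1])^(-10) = (1 11 8)(4 7 9)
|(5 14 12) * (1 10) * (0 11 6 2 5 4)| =8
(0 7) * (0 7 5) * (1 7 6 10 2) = (0 5)(1 7 6 10 2) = [5, 7, 1, 3, 4, 0, 10, 6, 8, 9, 2]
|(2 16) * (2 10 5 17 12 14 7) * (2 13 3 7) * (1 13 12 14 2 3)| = |(1 13)(2 16 10 5 17 14 3 7 12)| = 18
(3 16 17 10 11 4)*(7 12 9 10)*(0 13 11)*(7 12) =(0 13 11 4 3 16 17 12 9 10) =[13, 1, 2, 16, 3, 5, 6, 7, 8, 10, 0, 4, 9, 11, 14, 15, 17, 12]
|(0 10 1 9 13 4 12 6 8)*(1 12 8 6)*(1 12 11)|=|(0 10 11 1 9 13 4 8)|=8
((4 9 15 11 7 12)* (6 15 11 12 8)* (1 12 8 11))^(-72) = (15)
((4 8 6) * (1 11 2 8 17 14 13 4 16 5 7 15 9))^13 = ((1 11 2 8 6 16 5 7 15 9)(4 17 14 13))^13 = (1 8 5 9 2 16 15 11 6 7)(4 17 14 13)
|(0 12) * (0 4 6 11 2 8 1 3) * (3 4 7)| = 12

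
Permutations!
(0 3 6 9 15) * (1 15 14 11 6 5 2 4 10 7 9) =(0 3 5 2 4 10 7 9 14 11 6 1 15) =[3, 15, 4, 5, 10, 2, 1, 9, 8, 14, 7, 6, 12, 13, 11, 0]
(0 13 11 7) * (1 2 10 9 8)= (0 13 11 7)(1 2 10 9 8)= [13, 2, 10, 3, 4, 5, 6, 0, 1, 8, 9, 7, 12, 11]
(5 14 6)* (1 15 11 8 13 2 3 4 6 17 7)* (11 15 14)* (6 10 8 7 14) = (1 6 5 11 7)(2 3 4 10 8 13)(14 17) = [0, 6, 3, 4, 10, 11, 5, 1, 13, 9, 8, 7, 12, 2, 17, 15, 16, 14]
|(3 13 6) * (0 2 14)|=|(0 2 14)(3 13 6)|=3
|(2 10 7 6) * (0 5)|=|(0 5)(2 10 7 6)|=4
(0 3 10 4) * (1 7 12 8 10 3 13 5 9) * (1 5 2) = (0 13 2 1 7 12 8 10 4)(5 9) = [13, 7, 1, 3, 0, 9, 6, 12, 10, 5, 4, 11, 8, 2]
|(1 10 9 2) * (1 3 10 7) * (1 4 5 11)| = |(1 7 4 5 11)(2 3 10 9)| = 20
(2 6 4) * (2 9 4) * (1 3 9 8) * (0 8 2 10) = [8, 3, 6, 9, 2, 5, 10, 7, 1, 4, 0] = (0 8 1 3 9 4 2 6 10)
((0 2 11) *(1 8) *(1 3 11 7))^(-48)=((0 2 7 1 8 3 11))^(-48)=(0 2 7 1 8 3 11)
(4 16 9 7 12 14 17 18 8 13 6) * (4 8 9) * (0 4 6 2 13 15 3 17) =(0 4 16 6 8 15 3 17 18 9 7 12 14)(2 13) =[4, 1, 13, 17, 16, 5, 8, 12, 15, 7, 10, 11, 14, 2, 0, 3, 6, 18, 9]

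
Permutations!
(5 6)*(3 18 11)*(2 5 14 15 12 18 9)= (2 5 6 14 15 12 18 11 3 9)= [0, 1, 5, 9, 4, 6, 14, 7, 8, 2, 10, 3, 18, 13, 15, 12, 16, 17, 11]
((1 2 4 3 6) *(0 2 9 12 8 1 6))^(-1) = ((0 2 4 3)(1 9 12 8))^(-1) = (0 3 4 2)(1 8 12 9)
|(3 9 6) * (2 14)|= 6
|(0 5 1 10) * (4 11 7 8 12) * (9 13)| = |(0 5 1 10)(4 11 7 8 12)(9 13)| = 20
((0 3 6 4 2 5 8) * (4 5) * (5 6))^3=(0 8 5 3)(2 4)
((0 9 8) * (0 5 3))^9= (0 3 5 8 9)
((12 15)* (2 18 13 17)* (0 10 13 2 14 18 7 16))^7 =(0 7 18 17 10 16 2 14 13)(12 15)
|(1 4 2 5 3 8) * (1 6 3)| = 12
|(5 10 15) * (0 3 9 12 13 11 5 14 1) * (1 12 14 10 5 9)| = |(0 3 1)(9 14 12 13 11)(10 15)| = 30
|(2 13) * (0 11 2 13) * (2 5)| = |(13)(0 11 5 2)| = 4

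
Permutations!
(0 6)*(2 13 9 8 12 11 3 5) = (0 6)(2 13 9 8 12 11 3 5) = [6, 1, 13, 5, 4, 2, 0, 7, 12, 8, 10, 3, 11, 9]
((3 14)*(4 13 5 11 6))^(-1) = (3 14)(4 6 11 5 13)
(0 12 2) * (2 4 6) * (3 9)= (0 12 4 6 2)(3 9)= [12, 1, 0, 9, 6, 5, 2, 7, 8, 3, 10, 11, 4]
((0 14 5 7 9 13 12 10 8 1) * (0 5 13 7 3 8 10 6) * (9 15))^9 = (15)(0 6 12 13 14)(1 5 3 8)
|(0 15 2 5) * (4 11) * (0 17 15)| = 4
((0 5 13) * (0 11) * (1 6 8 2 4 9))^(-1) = ((0 5 13 11)(1 6 8 2 4 9))^(-1) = (0 11 13 5)(1 9 4 2 8 6)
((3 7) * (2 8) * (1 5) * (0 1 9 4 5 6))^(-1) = ((0 1 6)(2 8)(3 7)(4 5 9))^(-1) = (0 6 1)(2 8)(3 7)(4 9 5)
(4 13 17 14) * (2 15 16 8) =(2 15 16 8)(4 13 17 14) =[0, 1, 15, 3, 13, 5, 6, 7, 2, 9, 10, 11, 12, 17, 4, 16, 8, 14]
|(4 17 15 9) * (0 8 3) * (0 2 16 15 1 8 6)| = |(0 6)(1 8 3 2 16 15 9 4 17)| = 18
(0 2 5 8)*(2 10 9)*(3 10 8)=(0 8)(2 5 3 10 9)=[8, 1, 5, 10, 4, 3, 6, 7, 0, 2, 9]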